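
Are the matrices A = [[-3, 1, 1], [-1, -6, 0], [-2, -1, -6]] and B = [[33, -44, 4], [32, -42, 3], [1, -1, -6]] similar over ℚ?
Yes.

Two matrices over a field are similar if and only if they have the same invariant factors.

Both A and B have characteristic polynomial (x + 5)^3 and minimal polynomial (x + 5)^3. Computing further, both have invariant factors (x + 5)^3. Hence A and B are similar.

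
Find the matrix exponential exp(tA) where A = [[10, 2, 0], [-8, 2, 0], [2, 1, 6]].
A has Jordan form J = [[6, 1, 0], [0, 6, 0], [0, 0, 6]] with A = PJP^{-1}, so e^{tA} = P e^{tJ} P^{-1}.

For a Jordan block J_k(λ), e^{tJ_k(λ)} = e^{λt} · (I + tN + t^2 N^2/2! + ... + t^{k-1} N^{k-1}/(k-1)!) where N is the nilpotent superdiagonal part.

Assembling the blocks and conjugating back gives the entries of e^{tA} as shown above.

e^{tA} = [[(4*t + 1)*e^{6*t}, 2*t*e^{6*t}, 0], [-8*t*e^{6*t}, (1 - 4*t)*e^{6*t}, 0], [2*t*e^{6*t}, t*e^{6*t}, e^{6*t}]]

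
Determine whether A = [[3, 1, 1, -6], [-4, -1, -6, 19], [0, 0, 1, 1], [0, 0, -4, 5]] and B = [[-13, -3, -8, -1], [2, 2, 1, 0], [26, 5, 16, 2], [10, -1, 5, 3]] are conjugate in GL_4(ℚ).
Two matrices over a field are similar if and only if they have the same invariant factors.

Both A and B have characteristic polynomial (x - 3)^2(x - 1)^2 and minimal polynomial (x - 3)^2(x - 1)^2. Computing further, both have invariant factors (x - 3)^2(x - 1)^2. Hence A and B are similar.

Yes.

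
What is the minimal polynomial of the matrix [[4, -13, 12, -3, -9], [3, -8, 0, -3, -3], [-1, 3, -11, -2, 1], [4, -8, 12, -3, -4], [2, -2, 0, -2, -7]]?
m_A(x) = (x + 5)^2

The characteristic polynomial factors as (x + 5)^5. The minimal polynomial is ∏(x - λ)^{k_λ} where k_λ is the size of the largest Jordan block at λ.

For λ = -5: rank(A + 5I) = 2, and the largest Jordan block has size 2 (the smallest k with rank((A + 5I)^k) = rank((A + 5I)^(k+1))).

So m_A(x) = (x + 5)^2.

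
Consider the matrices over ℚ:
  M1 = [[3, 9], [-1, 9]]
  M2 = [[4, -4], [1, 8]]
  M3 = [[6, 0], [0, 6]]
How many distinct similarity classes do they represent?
2 classes: {M1, M2}, {M3}

Characteristic polynomials: χ_{M1} = (x - 6)^2, χ_{M2} = (x - 6)^2, χ_{M3} = (x - 6)^2.

{M1, M2}: invariant factors (x - 6)^2.

{M3}: invariant factors x - 6, x - 6.

Matrices are similar if and only if their invariant-factor lists agree; the partition into similarity classes is {M1, M2}, {M3}.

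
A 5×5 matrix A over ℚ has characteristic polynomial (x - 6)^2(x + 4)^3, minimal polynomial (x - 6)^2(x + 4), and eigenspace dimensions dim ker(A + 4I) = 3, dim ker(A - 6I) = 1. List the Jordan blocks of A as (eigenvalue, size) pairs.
λ = -4: algebraic multiplicity 3 (exponent in χ_A), largest block size 1 (exponent in m_A), 3 blocks (geometric multiplicity). These force block sizes [1, 1, 1].
λ = 6: algebraic multiplicity 2 (exponent in χ_A), largest block size 2 (exponent in m_A), 1 block (geometric multiplicity). This forces block sizes [2].

Jordan blocks: (-4, 1), (-4, 1), (-4, 1), (6, 2)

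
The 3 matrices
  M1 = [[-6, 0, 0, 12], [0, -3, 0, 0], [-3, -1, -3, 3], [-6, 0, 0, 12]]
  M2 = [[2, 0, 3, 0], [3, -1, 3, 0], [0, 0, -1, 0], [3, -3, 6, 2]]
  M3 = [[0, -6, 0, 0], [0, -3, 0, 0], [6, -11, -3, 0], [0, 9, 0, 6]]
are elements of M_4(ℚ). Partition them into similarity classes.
2 classes: {M1, M3}, {M2}

Characteristic polynomials: χ_{M1} = x(x - 6)(x + 3)^2, χ_{M2} = (x - 2)^2(x + 1)^2, χ_{M3} = x(x - 6)(x + 3)^2.

{M1, M3}: invariant factors x(x - 6)(x + 3)^2.

{M2}: invariant factors (x - 2)(x + 1), (x - 2)(x + 1).

Matrices are similar if and only if their invariant-factor lists agree; the partition into similarity classes is {M1, M3}, {M2}.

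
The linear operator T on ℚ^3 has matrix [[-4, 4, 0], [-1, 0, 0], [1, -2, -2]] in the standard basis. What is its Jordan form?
J = [[-2, 1, 0], [0, -2, 0], [0, 0, -2]]

The characteristic polynomial is det(xI - A) = (x + 2)^3, so the eigenvalues are -2 (algebraic multiplicity 3).

For λ = -2: rank(A + 2I) = 1, rank((A + 2I)^2) = 0. The eigenspace has dimension 3 - 1 = 2, so there are 2 Jordan blocks; the rank sequence gives block sizes [2, 1].

Assembling the blocks gives the Jordan form J above.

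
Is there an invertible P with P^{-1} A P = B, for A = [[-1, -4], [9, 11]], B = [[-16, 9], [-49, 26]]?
Yes.

Two matrices over a field are similar if and only if they have the same invariant factors.

Both A and B have characteristic polynomial (x - 5)^2 and minimal polynomial (x - 5)^2. Computing further, both have invariant factors (x - 5)^2. Hence A and B are similar.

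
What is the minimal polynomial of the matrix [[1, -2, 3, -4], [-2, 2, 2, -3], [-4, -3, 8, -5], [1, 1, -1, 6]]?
The characteristic polynomial factors as (x - 5)(x - 4)^3. The minimal polynomial is ∏(x - λ)^{k_λ} where k_λ is the size of the largest Jordan block at λ.

For λ = 4: rank(A - 4I) = 3, and the largest Jordan block has size 3 (the smallest k with rank((A - 4I)^k) = rank((A - 4I)^(k+1))).
For λ = 5: rank(A - 5I) = 3, and the largest Jordan block has size 1 (the smallest k with rank((A - 5I)^k) = rank((A - 5I)^(k+1))).

So m_A(x) = (x - 5)(x - 4)^3.

m_A(x) = (x - 5)(x - 4)^3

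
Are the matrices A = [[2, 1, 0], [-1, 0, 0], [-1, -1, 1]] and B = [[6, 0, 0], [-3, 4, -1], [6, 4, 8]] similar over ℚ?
No.

trace(A) = 3 but trace(B) = 18. The trace is a similarity invariant, so A and B are not similar.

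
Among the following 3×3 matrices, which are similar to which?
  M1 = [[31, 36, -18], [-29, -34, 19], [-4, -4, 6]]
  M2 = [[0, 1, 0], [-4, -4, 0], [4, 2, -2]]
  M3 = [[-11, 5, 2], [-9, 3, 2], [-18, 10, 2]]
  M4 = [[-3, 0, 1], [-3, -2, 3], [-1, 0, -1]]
Characteristic polynomials: χ_{M1} = (x - 4)^2(x + 5), χ_{M2} = (x + 2)^3, χ_{M3} = (x + 2)^3, χ_{M4} = (x + 2)^3.

{M1}: invariant factors (x - 4)^2(x + 5).

{M2, M3, M4}: invariant factors x + 2, (x + 2)^2.

Matrices are similar if and only if their invariant-factor lists agree; the partition into similarity classes is {M1}, {M2, M3, M4}.

2 classes: {M1}, {M2, M3, M4}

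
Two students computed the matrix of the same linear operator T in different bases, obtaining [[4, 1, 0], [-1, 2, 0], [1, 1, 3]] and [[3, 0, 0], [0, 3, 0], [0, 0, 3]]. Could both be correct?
No.

Both have characteristic polynomial (x - 3)^3, but the minimal polynomial of A is (x - 3)^2 while the minimal polynomial of B is x - 3. The minimal polynomial is a similarity invariant, so A and B are not similar.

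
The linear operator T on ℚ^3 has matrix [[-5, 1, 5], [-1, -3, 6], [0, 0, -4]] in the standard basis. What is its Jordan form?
J = [[-4, 1, 0], [0, -4, 1], [0, 0, -4]]

The characteristic polynomial is det(xI - A) = (x + 4)^3, so the eigenvalues are -4 (algebraic multiplicity 3).

For λ = -4: rank(A + 4I) = 2, rank((A + 4I)^2) = 1, rank((A + 4I)^3) = 0. The eigenspace has dimension 3 - 2 = 1, so there is 1 Jordan block; the rank sequence gives block sizes [3].

Assembling the blocks gives the Jordan form J above.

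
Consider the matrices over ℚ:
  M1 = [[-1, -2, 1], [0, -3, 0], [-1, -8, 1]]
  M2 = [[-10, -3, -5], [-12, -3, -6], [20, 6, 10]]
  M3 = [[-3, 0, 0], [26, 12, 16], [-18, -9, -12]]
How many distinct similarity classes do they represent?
Characteristic polynomials: χ_{M1} = x^2(x + 3), χ_{M2} = x^2(x + 3), χ_{M3} = x^2(x + 3).

{M1, M2, M3}: invariant factors x^2(x + 3).

Matrices are similar if and only if their invariant-factor lists agree; the partition into similarity classes is {M1, M2, M3}.

1 class: {M1, M2, M3}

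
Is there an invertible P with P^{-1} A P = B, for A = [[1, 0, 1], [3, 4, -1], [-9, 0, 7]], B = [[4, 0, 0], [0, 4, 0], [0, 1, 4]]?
Two matrices over a field are similar if and only if they have the same invariant factors.

Both A and B have characteristic polynomial (x - 4)^3 and minimal polynomial (x - 4)^2. Computing further, both have invariant factors x - 4, (x - 4)^2. Hence A and B are similar.

Yes.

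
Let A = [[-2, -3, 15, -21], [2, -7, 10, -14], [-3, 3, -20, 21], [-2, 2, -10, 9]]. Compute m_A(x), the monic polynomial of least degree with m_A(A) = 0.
The characteristic polynomial factors as (x + 5)^4. The minimal polynomial is ∏(x - λ)^{k_λ} where k_λ is the size of the largest Jordan block at λ.

For λ = -5: rank(A + 5I) = 1, and the largest Jordan block has size 2 (the smallest k with rank((A + 5I)^k) = rank((A + 5I)^(k+1))).

So m_A(x) = (x + 5)^2.

m_A(x) = (x + 5)^2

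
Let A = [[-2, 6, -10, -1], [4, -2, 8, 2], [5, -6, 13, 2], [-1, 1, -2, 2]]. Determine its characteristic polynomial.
χ_A(x) = (x - 3)^3(x - 2)

xI - A = [[x + 2, -6, 10, 1], [-4, x + 2, -8, -2], [-5, 6, x - 13, -2], [1, -1, 2, x - 2]].

Expanding det(xI - A) along the first row:
det(xI - A) = + (x + 2)·det([[x + 2, -8, -2], [6, x - 13, -2], [-1, 2, x - 2]]) - (-6)·det([[-4, -8, -2], [-5, x - 13, -2], [1, 2, x - 2]]) + (10)·det([[-4, x + 2, -2], [-5, 6, -2], [1, -1, x - 2]]) - (1)·det([[-4, x + 2, -8], [-5, 6, x - 13], [1, -1, 2]]).

Evaluating gives χ_A(x) = x^4 - 11x^3 + 45x^2 - 81x + 54 = (x - 3)^3(x - 2).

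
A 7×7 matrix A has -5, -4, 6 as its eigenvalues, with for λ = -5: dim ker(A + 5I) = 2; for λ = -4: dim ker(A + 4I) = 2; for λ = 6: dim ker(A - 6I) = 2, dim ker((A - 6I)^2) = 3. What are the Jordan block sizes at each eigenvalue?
Jordan blocks: (-5, 1), (-5, 1), (-4, 1), (-4, 1), (6, 2), (6, 1)

λ = -5: successive nullity increments [2] count blocks of size ≥ k; block sizes are [1, 1].
λ = -4: successive nullity increments [2] count blocks of size ≥ k; block sizes are [1, 1].
λ = 6: successive nullity increments [2, 1] count blocks of size ≥ k; block sizes are [2, 1].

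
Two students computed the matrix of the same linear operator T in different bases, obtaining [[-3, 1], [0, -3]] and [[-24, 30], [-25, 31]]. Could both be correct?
trace(A) = -6 but trace(B) = 7. The trace is a similarity invariant, so A and B are not similar.

No.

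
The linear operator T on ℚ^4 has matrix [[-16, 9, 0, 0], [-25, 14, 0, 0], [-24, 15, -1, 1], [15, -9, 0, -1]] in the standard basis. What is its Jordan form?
The characteristic polynomial is det(xI - A) = (x + 1)^4, so the eigenvalues are -1 (algebraic multiplicity 4).

For λ = -1: rank(A + I) = 2, rank((A + I)^2) = 0. The eigenspace has dimension 4 - 2 = 2, so there are 2 Jordan blocks; the rank sequence gives block sizes [2, 2].

Assembling the blocks gives the Jordan form J above.

J = [[-1, 1, 0, 0], [0, -1, 0, 0], [0, 0, -1, 1], [0, 0, 0, -1]]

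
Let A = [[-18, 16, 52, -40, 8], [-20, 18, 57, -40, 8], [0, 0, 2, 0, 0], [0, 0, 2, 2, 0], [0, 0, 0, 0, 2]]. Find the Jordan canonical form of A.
J = [[-2, 0, 0, 0, 0], [0, 2, 1, 0, 0], [0, 0, 2, 0, 0], [0, 0, 0, 2, 0], [0, 0, 0, 0, 2]]

The characteristic polynomial is det(xI - A) = (x - 2)^4(x + 2), so the eigenvalues are -2 (algebraic multiplicity 1), 2 (algebraic multiplicity 4).

For λ = -2: algebraic multiplicity 1 gives one 1×1 block.

For λ = 2: rank(A - 2I) = 2, rank((A - 2I)^2) = 1. The eigenspace has dimension 5 - 2 = 3, so there are 3 Jordan blocks; the rank sequence gives block sizes [2, 1, 1].

Assembling the blocks gives the Jordan form J above.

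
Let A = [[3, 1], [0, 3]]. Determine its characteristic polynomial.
xI - A = [[x - 3, -1], [0, x - 3]].

Expanding det(xI - A) along the first row:
det(xI - A) = + (x - 3)·det([[x - 3]]) - (-1)·det([[0]]).

Evaluating gives χ_A(x) = x^2 - 6x + 9 = (x - 3)^2.

χ_A(x) = (x - 3)^2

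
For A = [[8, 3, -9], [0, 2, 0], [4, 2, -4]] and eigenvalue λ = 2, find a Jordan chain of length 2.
v_1 = [[0, 1, 0]]^T, v_2 = [[3, 0, 2]]^T

We seek v_1 ∈ ker((A - 2I)^2) \ ker(A - 2I), then set v_{i+1} = (A - 2I) v_i.

One such chain is v_1 = [[0, 1, 0]]^T, v_2 = [[3, 0, 2]]^T. Check: (A - 2I) v_2 = [[0, 0, 0]]^T = 0.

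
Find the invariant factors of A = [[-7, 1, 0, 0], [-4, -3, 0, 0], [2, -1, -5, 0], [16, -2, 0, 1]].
x + 5, (x - 1)(x + 5)^2

The Jordan structure of A has elementary divisors (x + 5)^2, (x + 5), (x - 1). Arranging the block sizes at each eigenvalue in decreasing order and taking row products gives the invariant factors.

Invariant factors (smallest first, each dividing the next): x + 5, (x - 1)(x + 5)^2.

Check: the last factor (x - 1)(x + 5)^2 is the minimal polynomial, and the product (x - 1)(x + 5)^3 is the characteristic polynomial.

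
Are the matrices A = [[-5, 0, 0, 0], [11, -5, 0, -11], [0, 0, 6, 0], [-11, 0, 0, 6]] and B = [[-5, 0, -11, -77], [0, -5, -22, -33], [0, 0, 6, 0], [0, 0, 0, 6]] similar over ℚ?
Yes.

Two matrices over a field are similar if and only if they have the same invariant factors.

Both A and B have characteristic polynomial (x - 6)^2(x + 5)^2 and minimal polynomial (x - 6)(x + 5). Computing further, both have invariant factors (x - 6)(x + 5), (x - 6)(x + 5). Hence A and B are similar.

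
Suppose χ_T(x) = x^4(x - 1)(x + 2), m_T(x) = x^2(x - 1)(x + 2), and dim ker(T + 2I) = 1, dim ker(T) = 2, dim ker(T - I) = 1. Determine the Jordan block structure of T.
Jordan blocks: (-2, 1), (0, 2), (0, 2), (1, 1)

λ = -2: algebraic multiplicity 1 (exponent in χ_T), largest block size 1 (exponent in m_T), 1 block (geometric multiplicity). This forces block sizes [1].
λ = 0: algebraic multiplicity 4 (exponent in χ_T), largest block size 2 (exponent in m_T), 2 blocks (geometric multiplicity). These force block sizes [2, 2].
λ = 1: algebraic multiplicity 1 (exponent in χ_T), largest block size 1 (exponent in m_T), 1 block (geometric multiplicity). This forces block sizes [1].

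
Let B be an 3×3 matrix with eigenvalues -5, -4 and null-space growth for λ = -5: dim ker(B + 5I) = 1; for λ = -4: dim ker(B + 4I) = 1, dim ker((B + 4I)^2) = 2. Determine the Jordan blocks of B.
λ = -5: successive nullity increments [1] count blocks of size ≥ k; block sizes are [1].
λ = -4: successive nullity increments [1, 1] count blocks of size ≥ k; block sizes are [2].

Jordan blocks: (-5, 1), (-4, 2)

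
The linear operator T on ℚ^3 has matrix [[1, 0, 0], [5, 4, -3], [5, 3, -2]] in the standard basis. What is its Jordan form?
J = [[1, 1, 0], [0, 1, 0], [0, 0, 1]]

The characteristic polynomial is det(xI - A) = (x - 1)^3, so the eigenvalues are 1 (algebraic multiplicity 3).

For λ = 1: rank(A - I) = 1, rank((A - I)^2) = 0. The eigenspace has dimension 3 - 1 = 2, so there are 2 Jordan blocks; the rank sequence gives block sizes [2, 1].

Assembling the blocks gives the Jordan form J above.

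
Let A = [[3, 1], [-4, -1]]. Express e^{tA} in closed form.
e^{tA} = [[(2*t + 1)*e^{t}, t*e^{t}], [-4*t*e^{t}, (1 - 2*t)*e^{t}]]

A has Jordan form J = [[1, 1], [0, 1]] with A = PJP^{-1}, so e^{tA} = P e^{tJ} P^{-1}.

For a Jordan block J_k(λ), e^{tJ_k(λ)} = e^{λt} · (I + tN + t^2 N^2/2! + ... + t^{k-1} N^{k-1}/(k-1)!) where N is the nilpotent superdiagonal part.

Assembling the blocks and conjugating back gives the entries of e^{tA} as shown above.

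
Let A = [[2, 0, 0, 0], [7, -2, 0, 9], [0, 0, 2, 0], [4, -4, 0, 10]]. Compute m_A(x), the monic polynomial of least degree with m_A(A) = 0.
m_A(x) = (x - 4)^2(x - 2)

The characteristic polynomial factors as (x - 4)^2(x - 2)^2. The minimal polynomial is ∏(x - λ)^{k_λ} where k_λ is the size of the largest Jordan block at λ.

For λ = 2: rank(A - 2I) = 2, and the largest Jordan block has size 1 (the smallest k with rank((A - 2I)^k) = rank((A - 2I)^(k+1))).
For λ = 4: rank(A - 4I) = 3, and the largest Jordan block has size 2 (the smallest k with rank((A - 4I)^k) = rank((A - 4I)^(k+1))).

So m_A(x) = (x - 4)^2(x - 2).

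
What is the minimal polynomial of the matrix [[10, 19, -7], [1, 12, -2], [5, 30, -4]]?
The characteristic polynomial factors as (x - 6)^3. The minimal polynomial is ∏(x - λ)^{k_λ} where k_λ is the size of the largest Jordan block at λ.

For λ = 6: rank(A - 6I) = 2, and the largest Jordan block has size 3 (the smallest k with rank((A - 6I)^k) = rank((A - 6I)^(k+1))).

So m_A(x) = (x - 6)^3.

m_A(x) = (x - 6)^3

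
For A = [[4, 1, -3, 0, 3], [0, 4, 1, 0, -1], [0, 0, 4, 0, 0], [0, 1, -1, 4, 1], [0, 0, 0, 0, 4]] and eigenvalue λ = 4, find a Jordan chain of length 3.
We seek v_1 ∈ ker((A - 4I)^3) \ ker((A - 4I)^2), then set v_{i+1} = (A - 4I) v_i.

One such chain is v_1 = [[0, 0, 1, 0, 0]]^T, v_2 = [[-3, 1, 0, -1, 0]]^T, v_3 = [[1, 0, 0, 1, 0]]^T. Check: (A - 4I) v_3 = [[0, 0, 0, 0, 0]]^T = 0.

v_1 = [[0, 0, 1, 0, 0]]^T, v_2 = [[-3, 1, 0, -1, 0]]^T, v_3 = [[1, 0, 0, 1, 0]]^T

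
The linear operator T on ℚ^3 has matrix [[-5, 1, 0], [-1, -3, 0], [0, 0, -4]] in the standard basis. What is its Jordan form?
The characteristic polynomial is det(xI - A) = (x + 4)^3, so the eigenvalues are -4 (algebraic multiplicity 3).

For λ = -4: rank(A + 4I) = 1, rank((A + 4I)^2) = 0. The eigenspace has dimension 3 - 1 = 2, so there are 2 Jordan blocks; the rank sequence gives block sizes [2, 1].

Assembling the blocks gives the Jordan form J above.

J = [[-4, 1, 0], [0, -4, 0], [0, 0, -4]]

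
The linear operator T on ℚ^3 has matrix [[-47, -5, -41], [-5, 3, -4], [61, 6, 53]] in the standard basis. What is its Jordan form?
The characteristic polynomial is det(xI - A) = (x - 3)^3, so the eigenvalues are 3 (algebraic multiplicity 3).

For λ = 3: rank(A - 3I) = 2, rank((A - 3I)^2) = 1, rank((A - 3I)^3) = 0. The eigenspace has dimension 3 - 2 = 1, so there is 1 Jordan block; the rank sequence gives block sizes [3].

Assembling the blocks gives the Jordan form J above.

J = [[3, 1, 0], [0, 3, 1], [0, 0, 3]]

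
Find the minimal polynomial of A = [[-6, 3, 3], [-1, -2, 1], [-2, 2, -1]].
m_A(x) = (x + 3)^2

The characteristic polynomial factors as (x + 3)^3. The minimal polynomial is ∏(x - λ)^{k_λ} where k_λ is the size of the largest Jordan block at λ.

For λ = -3: rank(A + 3I) = 1, and the largest Jordan block has size 2 (the smallest k with rank((A + 3I)^k) = rank((A + 3I)^(k+1))).

So m_A(x) = (x + 3)^2.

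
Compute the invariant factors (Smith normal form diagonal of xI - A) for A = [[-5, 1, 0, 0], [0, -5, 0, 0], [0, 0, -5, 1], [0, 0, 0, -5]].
The Jordan structure of A has elementary divisors (x + 5)^2, (x + 5)^2. Arranging the block sizes at each eigenvalue in decreasing order and taking row products gives the invariant factors.

Invariant factors (smallest first, each dividing the next): (x + 5)^2, (x + 5)^2.

Check: the last factor (x + 5)^2 is the minimal polynomial, and the product (x + 5)^4 is the characteristic polynomial.

(x + 5)^2, (x + 5)^2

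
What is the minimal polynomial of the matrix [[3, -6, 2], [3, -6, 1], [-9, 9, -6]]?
m_A(x) = (x + 3)^2

The characteristic polynomial factors as (x + 3)^3. The minimal polynomial is ∏(x - λ)^{k_λ} where k_λ is the size of the largest Jordan block at λ.

For λ = -3: rank(A + 3I) = 1, and the largest Jordan block has size 2 (the smallest k with rank((A + 3I)^k) = rank((A + 3I)^(k+1))).

So m_A(x) = (x + 3)^2.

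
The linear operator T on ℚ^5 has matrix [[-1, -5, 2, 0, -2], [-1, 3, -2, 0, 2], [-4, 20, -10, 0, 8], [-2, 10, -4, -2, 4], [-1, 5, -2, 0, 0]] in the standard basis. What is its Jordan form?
The characteristic polynomial is det(xI - A) = (x + 2)^5, so the eigenvalues are -2 (algebraic multiplicity 5).

For λ = -2: rank(A + 2I) = 1, rank((A + 2I)^2) = 0. The eigenspace has dimension 5 - 1 = 4, so there are 4 Jordan blocks; the rank sequence gives block sizes [2, 1, 1, 1].

Assembling the blocks gives the Jordan form J above.

J = [[-2, 1, 0, 0, 0], [0, -2, 0, 0, 0], [0, 0, -2, 0, 0], [0, 0, 0, -2, 0], [0, 0, 0, 0, -2]]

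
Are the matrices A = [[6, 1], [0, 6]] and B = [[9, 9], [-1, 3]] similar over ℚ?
Yes.

Two matrices over a field are similar if and only if they have the same invariant factors.

Both A and B have characteristic polynomial (x - 6)^2 and minimal polynomial (x - 6)^2. Computing further, both have invariant factors (x - 6)^2. Hence A and B are similar.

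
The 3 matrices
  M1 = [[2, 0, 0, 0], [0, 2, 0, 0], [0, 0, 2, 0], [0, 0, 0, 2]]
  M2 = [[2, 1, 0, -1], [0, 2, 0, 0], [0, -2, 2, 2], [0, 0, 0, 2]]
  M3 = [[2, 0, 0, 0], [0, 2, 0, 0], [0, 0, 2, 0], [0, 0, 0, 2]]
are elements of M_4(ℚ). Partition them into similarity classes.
Characteristic polynomials: χ_{M1} = (x - 2)^4, χ_{M2} = (x - 2)^4, χ_{M3} = (x - 2)^4.

{M1, M3}: invariant factors x - 2, x - 2, x - 2, x - 2.

{M2}: invariant factors x - 2, x - 2, (x - 2)^2.

Matrices are similar if and only if their invariant-factor lists agree; the partition into similarity classes is {M1, M3}, {M2}.

2 classes: {M1, M3}, {M2}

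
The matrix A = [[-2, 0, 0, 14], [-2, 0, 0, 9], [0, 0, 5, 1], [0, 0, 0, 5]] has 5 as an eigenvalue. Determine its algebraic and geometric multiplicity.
The characteristic polynomial is x(x - 5)^2(x + 2), so the factor x - 5 appears with exponent 2: the algebraic multiplicity is 2.

rank(A - 5I) = 3, so the eigenspace has dimension 4 - 3 = 1: the geometric multiplicity is 1.

Since 1 < 2, A is not diagonalizable.

algebraic multiplicity 2, geometric multiplicity 1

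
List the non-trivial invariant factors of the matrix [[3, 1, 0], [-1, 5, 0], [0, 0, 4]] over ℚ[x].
The Jordan structure of A has elementary divisors (x - 4)^2, (x - 4). Arranging the block sizes at each eigenvalue in decreasing order and taking row products gives the invariant factors.

Invariant factors (smallest first, each dividing the next): x - 4, (x - 4)^2.

Check: the last factor (x - 4)^2 is the minimal polynomial, and the product (x - 4)^3 is the characteristic polynomial.

x - 4, (x - 4)^2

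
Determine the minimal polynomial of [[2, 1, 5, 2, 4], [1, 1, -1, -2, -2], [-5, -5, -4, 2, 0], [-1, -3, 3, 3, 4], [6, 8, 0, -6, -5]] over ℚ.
The characteristic polynomial factors as (x - 1)(x + 1)^4. The minimal polynomial is ∏(x - λ)^{k_λ} where k_λ is the size of the largest Jordan block at λ.

For λ = -1: rank(A + I) = 3, and the largest Jordan block has size 3 (the smallest k with rank((A + I)^k) = rank((A + I)^(k+1))).
For λ = 1: rank(A - I) = 4, and the largest Jordan block has size 1 (the smallest k with rank((A - I)^k) = rank((A - I)^(k+1))).

So m_A(x) = (x - 1)(x + 1)^3.

m_A(x) = (x - 1)(x + 1)^3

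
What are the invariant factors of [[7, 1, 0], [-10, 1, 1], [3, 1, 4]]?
The Jordan structure of A has elementary divisors (x - 4)^3. Arranging the block sizes at each eigenvalue in decreasing order and taking row products gives the invariant factors.

Invariant factors (smallest first, each dividing the next): (x - 4)^3.

Check: the last factor (x - 4)^3 is the minimal polynomial, and the product (x - 4)^3 is the characteristic polynomial.

(x - 4)^3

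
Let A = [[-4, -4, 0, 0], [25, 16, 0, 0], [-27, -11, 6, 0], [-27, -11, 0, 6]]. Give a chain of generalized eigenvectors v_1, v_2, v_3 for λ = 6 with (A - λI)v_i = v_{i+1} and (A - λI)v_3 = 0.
v_1 = [[1, -2, 3, 1]]^T, v_2 = [[-2, 5, -5, -5]]^T, v_3 = [[0, 0, -1, -1]]^T

We seek v_1 ∈ ker((A - 6I)^3) \ ker((A - 6I)^2), then set v_{i+1} = (A - 6I) v_i.

One such chain is v_1 = [[1, -2, 3, 1]]^T, v_2 = [[-2, 5, -5, -5]]^T, v_3 = [[0, 0, -1, -1]]^T. Check: (A - 6I) v_3 = [[0, 0, 0, 0]]^T = 0.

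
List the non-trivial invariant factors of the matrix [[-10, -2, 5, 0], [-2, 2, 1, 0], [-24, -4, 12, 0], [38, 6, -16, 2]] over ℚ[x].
x - 2, x(x - 2)^2

The Jordan structure of A has elementary divisors x, (x - 2)^2, (x - 2). Arranging the block sizes at each eigenvalue in decreasing order and taking row products gives the invariant factors.

Invariant factors (smallest first, each dividing the next): x - 2, x(x - 2)^2.

Check: the last factor x(x - 2)^2 is the minimal polynomial, and the product x(x - 2)^3 is the characteristic polynomial.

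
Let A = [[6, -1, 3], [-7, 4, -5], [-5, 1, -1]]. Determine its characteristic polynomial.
χ_A(x) = (x - 3)^3

xI - A = [[x - 6, 1, -3], [7, x - 4, 5], [5, -1, x + 1]].

Expanding det(xI - A) along the first row:
det(xI - A) = + (x - 6)·det([[x - 4, 5], [-1, x + 1]]) - (1)·det([[7, 5], [5, x + 1]]) + (-3)·det([[7, x - 4], [5, -1]]).

Evaluating gives χ_A(x) = x^3 - 9x^2 + 27x - 27 = (x - 3)^3.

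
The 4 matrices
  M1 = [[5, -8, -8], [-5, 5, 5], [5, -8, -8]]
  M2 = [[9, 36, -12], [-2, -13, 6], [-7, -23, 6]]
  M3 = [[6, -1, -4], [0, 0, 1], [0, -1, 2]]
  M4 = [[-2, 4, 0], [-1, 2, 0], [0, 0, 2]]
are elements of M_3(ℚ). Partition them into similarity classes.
Characteristic polynomials: χ_{M1} = x(x - 5)(x + 3), χ_{M2} = x(x - 5)(x + 3), χ_{M3} = (x - 6)(x - 1)^2, χ_{M4} = x^2(x - 2).

{M1, M2}: invariant factors x(x - 5)(x + 3).

{M3}: invariant factors (x - 6)(x - 1)^2.

{M4}: invariant factors x^2(x - 2).

Matrices are similar if and only if their invariant-factor lists agree; the partition into similarity classes is {M1, M2}, {M3}, {M4}.

3 classes: {M1, M2}, {M3}, {M4}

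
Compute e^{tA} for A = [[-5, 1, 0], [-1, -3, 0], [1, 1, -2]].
A has Jordan form J = [[-4, 1, 0], [0, -4, 0], [0, 0, -2]] with A = PJP^{-1}, so e^{tA} = P e^{tJ} P^{-1}.

For a Jordan block J_k(λ), e^{tJ_k(λ)} = e^{λt} · (I + tN + t^2 N^2/2! + ... + t^{k-1} N^{k-1}/(k-1)!) where N is the nilpotent superdiagonal part.

Assembling the blocks and conjugating back gives the entries of e^{tA} as shown above.

e^{tA} = [[(1 - t)*e^{-4*t}, t*e^{-4*t}, 0], [-t*e^{-4*t}, (t + 1)*e^{-4*t}, 0], [t*e^{-4*t}, (-t + e^{2*t} - 1)*e^{-4*t}, e^{-2*t}]]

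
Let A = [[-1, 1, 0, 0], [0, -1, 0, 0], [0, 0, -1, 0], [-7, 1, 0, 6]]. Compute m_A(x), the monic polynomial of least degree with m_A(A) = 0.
m_A(x) = (x - 6)(x + 1)^2

The characteristic polynomial factors as (x - 6)(x + 1)^3. The minimal polynomial is ∏(x - λ)^{k_λ} where k_λ is the size of the largest Jordan block at λ.

For λ = -1: rank(A + I) = 2, and the largest Jordan block has size 2 (the smallest k with rank((A + I)^k) = rank((A + I)^(k+1))).
For λ = 6: rank(A - 6I) = 3, and the largest Jordan block has size 1 (the smallest k with rank((A - 6I)^k) = rank((A - 6I)^(k+1))).

So m_A(x) = (x - 6)(x + 1)^2.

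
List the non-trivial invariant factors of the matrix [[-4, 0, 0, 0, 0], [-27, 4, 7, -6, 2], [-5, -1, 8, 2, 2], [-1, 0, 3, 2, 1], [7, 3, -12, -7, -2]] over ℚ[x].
The Jordan structure of A has elementary divisors (x + 4), (x - 3)^2, (x - 3)^2. Arranging the block sizes at each eigenvalue in decreasing order and taking row products gives the invariant factors.

Invariant factors (smallest first, each dividing the next): (x - 3)^2, (x - 3)^2(x + 4).

Check: the last factor (x - 3)^2(x + 4) is the minimal polynomial, and the product (x - 3)^4(x + 4) is the characteristic polynomial.

(x - 3)^2, (x - 3)^2(x + 4)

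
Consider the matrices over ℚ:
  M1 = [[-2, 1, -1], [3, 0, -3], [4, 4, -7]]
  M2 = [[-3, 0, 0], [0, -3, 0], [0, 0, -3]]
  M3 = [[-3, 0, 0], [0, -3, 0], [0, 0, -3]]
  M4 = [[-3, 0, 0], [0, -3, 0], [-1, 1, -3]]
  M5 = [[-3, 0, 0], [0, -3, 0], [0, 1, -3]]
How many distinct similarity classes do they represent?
Characteristic polynomials: χ_{M1} = (x + 3)^3, χ_{M2} = (x + 3)^3, χ_{M3} = (x + 3)^3, χ_{M4} = (x + 3)^3, χ_{M5} = (x + 3)^3.

{M1, M4, M5}: invariant factors x + 3, (x + 3)^2.

{M2, M3}: invariant factors x + 3, x + 3, x + 3.

Matrices are similar if and only if their invariant-factor lists agree; the partition into similarity classes is {M1, M4, M5}, {M2, M3}.

2 classes: {M1, M4, M5}, {M2, M3}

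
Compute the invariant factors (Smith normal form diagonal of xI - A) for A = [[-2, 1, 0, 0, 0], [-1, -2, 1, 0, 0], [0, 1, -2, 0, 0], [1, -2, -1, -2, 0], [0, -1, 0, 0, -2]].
The Jordan structure of A has elementary divisors (x + 2)^3, (x + 2), (x + 2). Arranging the block sizes at each eigenvalue in decreasing order and taking row products gives the invariant factors.

Invariant factors (smallest first, each dividing the next): x + 2, x + 2, (x + 2)^3.

Check: the last factor (x + 2)^3 is the minimal polynomial, and the product (x + 2)^5 is the characteristic polynomial.

x + 2, x + 2, (x + 2)^3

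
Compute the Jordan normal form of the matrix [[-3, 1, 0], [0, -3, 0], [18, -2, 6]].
J = [[-3, 1, 0], [0, -3, 0], [0, 0, 6]]

The characteristic polynomial is det(xI - A) = (x - 6)(x + 3)^2, so the eigenvalues are -3 (algebraic multiplicity 2), 6 (algebraic multiplicity 1).

For λ = -3: rank(A + 3I) = 2, rank((A + 3I)^2) = 1. The eigenspace has dimension 3 - 2 = 1, so there is 1 Jordan block; the rank sequence gives block sizes [2].

For λ = 6: algebraic multiplicity 1 gives one 1×1 block.

Assembling the blocks gives the Jordan form J above.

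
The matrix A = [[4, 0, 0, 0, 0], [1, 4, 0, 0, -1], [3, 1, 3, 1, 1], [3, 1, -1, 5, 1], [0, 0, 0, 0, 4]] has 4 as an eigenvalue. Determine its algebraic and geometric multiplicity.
algebraic multiplicity 5, geometric multiplicity 3

The characteristic polynomial is (x - 4)^5, so the factor x - 4 appears with exponent 5: the algebraic multiplicity is 5.

rank(A - 4I) = 2, so the eigenspace has dimension 5 - 2 = 3: the geometric multiplicity is 3.

Since 3 < 5, A is not diagonalizable.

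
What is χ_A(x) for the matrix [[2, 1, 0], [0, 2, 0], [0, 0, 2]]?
xI - A = [[x - 2, -1, 0], [0, x - 2, 0], [0, 0, x - 2]].

Expanding det(xI - A) along the first row:
det(xI - A) = + (x - 2)·det([[x - 2, 0], [0, x - 2]]) - (-1)·det([[0, 0], [0, x - 2]]) + (0)·det([[0, x - 2], [0, 0]]).

Evaluating gives χ_A(x) = x^3 - 6x^2 + 12x - 8 = (x - 2)^3.

χ_A(x) = (x - 2)^3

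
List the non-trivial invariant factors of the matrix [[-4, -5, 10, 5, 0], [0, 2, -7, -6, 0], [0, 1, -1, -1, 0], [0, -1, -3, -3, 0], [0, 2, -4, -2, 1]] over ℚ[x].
The Jordan structure of A has elementary divisors (x + 4), (x + 4), (x - 1)^2, (x - 1). Arranging the block sizes at each eigenvalue in decreasing order and taking row products gives the invariant factors.

Invariant factors (smallest first, each dividing the next): (x - 1)(x + 4), (x - 1)^2(x + 4).

Check: the last factor (x - 1)^2(x + 4) is the minimal polynomial, and the product (x - 1)^3(x + 4)^2 is the characteristic polynomial.

(x - 1)(x + 4), (x - 1)^2(x + 4)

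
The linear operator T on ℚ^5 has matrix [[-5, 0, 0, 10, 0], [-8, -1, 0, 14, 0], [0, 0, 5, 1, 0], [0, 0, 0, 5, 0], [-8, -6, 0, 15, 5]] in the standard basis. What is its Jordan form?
J = [[-5, 0, 0, 0, 0], [0, -1, 0, 0, 0], [0, 0, 5, 1, 0], [0, 0, 0, 5, 0], [0, 0, 0, 0, 5]]

The characteristic polynomial is det(xI - A) = (x - 5)^3(x + 1)(x + 5), so the eigenvalues are -5 (algebraic multiplicity 1), -1 (algebraic multiplicity 1), 5 (algebraic multiplicity 3).

For λ = -5: algebraic multiplicity 1 gives one 1×1 block.

For λ = -1: algebraic multiplicity 1 gives one 1×1 block.

For λ = 5: rank(A - 5I) = 3, rank((A - 5I)^2) = 2. The eigenspace has dimension 5 - 3 = 2, so there are 2 Jordan blocks; the rank sequence gives block sizes [2, 1].

Assembling the blocks gives the Jordan form J above.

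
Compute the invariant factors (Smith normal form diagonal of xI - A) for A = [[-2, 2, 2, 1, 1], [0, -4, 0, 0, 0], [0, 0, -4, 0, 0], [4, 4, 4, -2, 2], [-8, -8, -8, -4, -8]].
x + 4, x + 4, x + 4, (x + 4)^2

The Jordan structure of A has elementary divisors (x + 4)^2, (x + 4), (x + 4), (x + 4). Arranging the block sizes at each eigenvalue in decreasing order and taking row products gives the invariant factors.

Invariant factors (smallest first, each dividing the next): x + 4, x + 4, x + 4, (x + 4)^2.

Check: the last factor (x + 4)^2 is the minimal polynomial, and the product (x + 4)^5 is the characteristic polynomial.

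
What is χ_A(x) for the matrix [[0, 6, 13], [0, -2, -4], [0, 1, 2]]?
xI - A = [[x, -6, -13], [0, x + 2, 4], [0, -1, x - 2]].

Expanding det(xI - A) along the first row:
det(xI - A) = + (x)·det([[x + 2, 4], [-1, x - 2]]) - (-6)·det([[0, 4], [0, x - 2]]) + (-13)·det([[0, x + 2], [0, -1]]).

Evaluating gives χ_A(x) = x^3.

χ_A(x) = x^3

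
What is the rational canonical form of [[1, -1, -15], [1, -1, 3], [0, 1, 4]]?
R = [[0, 0, -18], [1, 0, 3], [0, 1, 4]]

The invariant factors of A (the non-unit diagonal entries of the Smith normal form of xI - A over ℚ[x]) are (x - 3)^2(x + 2), each dividing the next. The characteristic polynomial is their product, (x - 3)^2(x + 2).

The rational canonical form is the block-diagonal matrix of companion matrices C(f_i):
R = [[0, 0, -18], [1, 0, 3], [0, 1, 4]].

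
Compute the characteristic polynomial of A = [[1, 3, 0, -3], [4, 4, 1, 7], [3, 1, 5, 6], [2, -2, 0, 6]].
xI - A = [[x - 1, -3, 0, 3], [-4, x - 4, -1, -7], [-3, -1, x - 5, -6], [-2, 2, 0, x - 6]].

Expanding det(xI - A) along the first row:
det(xI - A) = + (x - 1)·det([[x - 4, -1, -7], [-1, x - 5, -6], [2, 0, x - 6]]) - (-3)·det([[-4, -1, -7], [-3, x - 5, -6], [-2, 0, x - 6]]) + (0)·det([[-4, x - 4, -7], [-3, -1, -6], [-2, 2, x - 6]]) - (3)·det([[-4, x - 4, -1], [-3, -1, x - 5], [-2, 2, 0]]).

Evaluating gives χ_A(x) = x^4 - 16x^3 + 96x^2 - 256x + 256 = (x - 4)^4.

χ_A(x) = (x - 4)^4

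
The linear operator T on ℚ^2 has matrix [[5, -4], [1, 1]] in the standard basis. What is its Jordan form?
The characteristic polynomial is det(xI - A) = (x - 3)^2, so the eigenvalues are 3 (algebraic multiplicity 2).

For λ = 3: rank(A - 3I) = 1, rank((A - 3I)^2) = 0. The eigenspace has dimension 2 - 1 = 1, so there is 1 Jordan block; the rank sequence gives block sizes [2].

Assembling the blocks gives the Jordan form J above.

J = [[3, 1], [0, 3]]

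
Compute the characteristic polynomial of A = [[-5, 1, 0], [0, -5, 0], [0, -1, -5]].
xI - A = [[x + 5, -1, 0], [0, x + 5, 0], [0, 1, x + 5]].

Expanding det(xI - A) along the first row:
det(xI - A) = + (x + 5)·det([[x + 5, 0], [1, x + 5]]) - (-1)·det([[0, 0], [0, x + 5]]) + (0)·det([[0, x + 5], [0, 1]]).

Evaluating gives χ_A(x) = x^3 + 15x^2 + 75x + 125 = (x + 5)^3.

χ_A(x) = (x + 5)^3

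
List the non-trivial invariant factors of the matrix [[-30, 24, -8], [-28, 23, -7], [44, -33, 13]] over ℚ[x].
The Jordan structure of A has elementary divisors (x - 2)^2, (x - 2). Arranging the block sizes at each eigenvalue in decreasing order and taking row products gives the invariant factors.

Invariant factors (smallest first, each dividing the next): x - 2, (x - 2)^2.

Check: the last factor (x - 2)^2 is the minimal polynomial, and the product (x - 2)^3 is the characteristic polynomial.

x - 2, (x - 2)^2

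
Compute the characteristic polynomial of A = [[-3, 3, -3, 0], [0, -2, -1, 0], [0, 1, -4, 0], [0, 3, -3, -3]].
χ_A(x) = (x + 3)^4

xI - A = [[x + 3, -3, 3, 0], [0, x + 2, 1, 0], [0, -1, x + 4, 0], [0, -3, 3, x + 3]].

Expanding det(xI - A) along the first row:
det(xI - A) = + (x + 3)·det([[x + 2, 1, 0], [-1, x + 4, 0], [-3, 3, x + 3]]) - (-3)·det([[0, 1, 0], [0, x + 4, 0], [0, 3, x + 3]]) + (3)·det([[0, x + 2, 0], [0, -1, 0], [0, -3, x + 3]]) - (0)·det([[0, x + 2, 1], [0, -1, x + 4], [0, -3, 3]]).

Evaluating gives χ_A(x) = x^4 + 12x^3 + 54x^2 + 108x + 81 = (x + 3)^4.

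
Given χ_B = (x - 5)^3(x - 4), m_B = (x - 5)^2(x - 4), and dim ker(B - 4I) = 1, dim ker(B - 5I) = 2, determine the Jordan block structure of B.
Jordan blocks: (4, 1), (5, 2), (5, 1)

λ = 4: algebraic multiplicity 1 (exponent in χ_B), largest block size 1 (exponent in m_B), 1 block (geometric multiplicity). This forces block sizes [1].
λ = 5: algebraic multiplicity 3 (exponent in χ_B), largest block size 2 (exponent in m_B), 2 blocks (geometric multiplicity). These force block sizes [2, 1].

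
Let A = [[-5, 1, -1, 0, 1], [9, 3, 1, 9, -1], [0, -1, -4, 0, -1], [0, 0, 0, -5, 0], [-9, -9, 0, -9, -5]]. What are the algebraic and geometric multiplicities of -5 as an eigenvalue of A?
The characteristic polynomial is (x - 4)(x + 5)^4, so the factor x + 5 appears with exponent 4: the algebraic multiplicity is 4.

rank(A + 5I) = 2, so the eigenspace has dimension 5 - 2 = 3: the geometric multiplicity is 3.

Since 3 < 4, A is not diagonalizable.

algebraic multiplicity 4, geometric multiplicity 3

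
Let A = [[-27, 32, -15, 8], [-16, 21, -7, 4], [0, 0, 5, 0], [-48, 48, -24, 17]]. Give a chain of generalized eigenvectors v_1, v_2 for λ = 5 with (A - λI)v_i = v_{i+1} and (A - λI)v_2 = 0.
We seek v_1 ∈ ker((A - 5I)^2) \ ker(A - 5I), then set v_{i+1} = (A - 5I) v_i.

One such chain is v_1 = [[-1, 0, 1, -2]]^T, v_2 = [[1, 1, 0, 0]]^T. Check: (A - 5I) v_2 = [[0, 0, 0, 0]]^T = 0.

v_1 = [[-1, 0, 1, -2]]^T, v_2 = [[1, 1, 0, 0]]^T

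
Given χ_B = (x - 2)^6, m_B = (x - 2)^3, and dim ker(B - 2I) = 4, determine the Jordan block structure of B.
Jordan blocks: (2, 3), (2, 1), (2, 1), (2, 1)

λ = 2: algebraic multiplicity 6 (exponent in χ_B), largest block size 3 (exponent in m_B), 4 blocks (geometric multiplicity). These force block sizes [3, 1, 1, 1].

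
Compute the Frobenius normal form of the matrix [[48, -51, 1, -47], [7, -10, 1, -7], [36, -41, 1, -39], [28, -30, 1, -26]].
The invariant factors of A (the non-unit diagonal entries of the Smith normal form of xI - A over ℚ[x]) are (x - 6)(x - 5)(x^2 - 2x - 1), each dividing the next. The characteristic polynomial is their product, (x - 6)(x - 5)(x^2 - 2x - 1).

The rational canonical form is the block-diagonal matrix of companion matrices C(f_i):
R = [[0, 0, 0, 30], [1, 0, 0, 49], [0, 1, 0, -51], [0, 0, 1, 13]].

Note the characteristic polynomial does not split into linear factors over ℚ, so A has no Jordan form over ℚ; the rational canonical form exists over any field.

R = [[0, 0, 0, 30], [1, 0, 0, 49], [0, 1, 0, -51], [0, 0, 1, 13]]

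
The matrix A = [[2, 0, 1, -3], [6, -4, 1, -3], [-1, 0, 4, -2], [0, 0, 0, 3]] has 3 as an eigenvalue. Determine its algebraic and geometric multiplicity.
algebraic multiplicity 3, geometric multiplicity 1

The characteristic polynomial is (x - 3)^3(x + 4), so the factor x - 3 appears with exponent 3: the algebraic multiplicity is 3.

rank(A - 3I) = 3, so the eigenspace has dimension 4 - 3 = 1: the geometric multiplicity is 1.

Since 1 < 3, A is not diagonalizable.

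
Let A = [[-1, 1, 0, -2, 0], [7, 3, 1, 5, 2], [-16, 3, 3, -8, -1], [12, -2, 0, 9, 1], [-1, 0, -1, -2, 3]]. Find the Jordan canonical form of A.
The characteristic polynomial is det(xI - A) = (x - 4)^2(x - 3)^3, so the eigenvalues are 3 (algebraic multiplicity 3), 4 (algebraic multiplicity 2).

For λ = 3: rank(A - 3I) = 4, rank((A - 3I)^2) = 3, rank((A - 3I)^3) = 2. The eigenspace has dimension 5 - 4 = 1, so there is 1 Jordan block; the rank sequence gives block sizes [3].

For λ = 4: rank(A - 4I) = 4, rank((A - 4I)^2) = 3. The eigenspace has dimension 5 - 4 = 1, so there is 1 Jordan block; the rank sequence gives block sizes [2].

Assembling the blocks gives the Jordan form J above.

J = [[3, 1, 0, 0, 0], [0, 3, 1, 0, 0], [0, 0, 3, 0, 0], [0, 0, 0, 4, 1], [0, 0, 0, 0, 4]]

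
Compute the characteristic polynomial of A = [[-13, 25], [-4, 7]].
χ_A(x) = (x + 3)^2

xI - A = [[x + 13, -25], [4, x - 7]].

Expanding det(xI - A) along the first row:
det(xI - A) = + (x + 13)·det([[x - 7]]) - (-25)·det([[4]]).

Evaluating gives χ_A(x) = x^2 + 6x + 9 = (x + 3)^2.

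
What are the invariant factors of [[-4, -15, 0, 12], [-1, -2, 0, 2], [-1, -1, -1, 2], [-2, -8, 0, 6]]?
x + 1, (x - 2)(x + 1)^2

The Jordan structure of A has elementary divisors (x + 1)^2, (x + 1), (x - 2). Arranging the block sizes at each eigenvalue in decreasing order and taking row products gives the invariant factors.

Invariant factors (smallest first, each dividing the next): x + 1, (x - 2)(x + 1)^2.

Check: the last factor (x - 2)(x + 1)^2 is the minimal polynomial, and the product (x - 2)(x + 1)^3 is the characteristic polynomial.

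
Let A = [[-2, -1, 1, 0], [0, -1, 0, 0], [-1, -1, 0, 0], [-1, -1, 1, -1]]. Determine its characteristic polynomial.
xI - A = [[x + 2, 1, -1, 0], [0, x + 1, 0, 0], [1, 1, x, 0], [1, 1, -1, x + 1]].

Expanding det(xI - A) along the first row:
det(xI - A) = + (x + 2)·det([[x + 1, 0, 0], [1, x, 0], [1, -1, x + 1]]) - (1)·det([[0, 0, 0], [1, x, 0], [1, -1, x + 1]]) + (-1)·det([[0, x + 1, 0], [1, 1, 0], [1, 1, x + 1]]) - (0)·det([[0, x + 1, 0], [1, 1, x], [1, 1, -1]]).

Evaluating gives χ_A(x) = x^4 + 4x^3 + 6x^2 + 4x + 1 = (x + 1)^4.

χ_A(x) = (x + 1)^4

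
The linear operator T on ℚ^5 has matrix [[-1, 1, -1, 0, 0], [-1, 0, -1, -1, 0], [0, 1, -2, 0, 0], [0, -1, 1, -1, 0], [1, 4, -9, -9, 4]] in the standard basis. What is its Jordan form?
J = [[-1, 1, 0, 0, 0], [0, -1, 1, 0, 0], [0, 0, -1, 0, 0], [0, 0, 0, -1, 0], [0, 0, 0, 0, 4]]

The characteristic polynomial is det(xI - A) = (x - 4)(x + 1)^4, so the eigenvalues are -1 (algebraic multiplicity 4), 4 (algebraic multiplicity 1).

For λ = -1: rank(A + I) = 3, rank((A + I)^2) = 2, rank((A + I)^3) = 1. The eigenspace has dimension 5 - 3 = 2, so there are 2 Jordan blocks; the rank sequence gives block sizes [3, 1].

For λ = 4: algebraic multiplicity 1 gives one 1×1 block.

Assembling the blocks gives the Jordan form J above.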